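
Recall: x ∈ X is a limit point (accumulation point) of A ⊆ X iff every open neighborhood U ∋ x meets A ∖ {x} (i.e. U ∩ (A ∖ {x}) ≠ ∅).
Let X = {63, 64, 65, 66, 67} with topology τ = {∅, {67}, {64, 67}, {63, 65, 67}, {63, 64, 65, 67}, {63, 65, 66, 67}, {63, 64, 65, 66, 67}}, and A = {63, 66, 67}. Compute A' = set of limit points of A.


A' = {63, 64, 65, 66}

For each x ∈ X, list the open sets U ∈ τ with x ∈ U, then check whether U ∩ (A ∖ {x}) ≠ ∅ for every such U.
  x = 63: opens ∋ x are {63, 65, 67}, {63, 64, 65, 67}, {63, 65, 66, 67}, {63, 64, 65, 66, 67}; each meets A ∖ {63}, so x IS a limit point.
  x = 64: opens ∋ x are {64, 67}, {63, 64, 65, 67}, {63, 64, 65, 66, 67}; each meets A ∖ {64}, so x IS a limit point.
  x = 65: opens ∋ x are {63, 65, 67}, {63, 64, 65, 67}, {63, 65, 66, 67}, {63, 64, 65, 66, 67}; each meets A ∖ {65}, so x IS a limit point.
  x = 66: opens ∋ x are {63, 65, 66, 67}, {63, 64, 65, 66, 67}; each meets A ∖ {66}, so x IS a limit point.
  x = 67: open {67} ∋ x has {67} ∩ (A ∖ {67}) = ∅, so x is NOT a limit point.
Collecting: A' = {63, 64, 65, 66}.


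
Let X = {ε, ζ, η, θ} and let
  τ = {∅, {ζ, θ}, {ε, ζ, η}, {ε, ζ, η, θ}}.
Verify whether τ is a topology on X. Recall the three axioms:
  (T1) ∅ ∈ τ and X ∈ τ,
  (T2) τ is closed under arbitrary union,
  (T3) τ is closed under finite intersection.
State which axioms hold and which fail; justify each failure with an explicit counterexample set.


τ is NOT a topology on X.

Axiom (T1): ∅ ∈ τ? Yes; X ∈ τ? Yes.
Axiom (T2/T3): check pairwise unions and intersections of members of τ.
Counterexample for (T3): {ζ, θ} ∩ {ε, ζ, η} = {ζ} ∉ τ. Therefore τ is NOT a topology.


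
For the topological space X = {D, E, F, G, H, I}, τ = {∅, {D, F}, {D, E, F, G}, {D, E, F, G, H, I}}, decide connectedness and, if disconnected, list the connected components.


(X, τ) is connected.

Find clopen sets (U ∈ τ with X ∖ U ∈ τ):
  U = ∅, X ∖ U = {D, E, F, G, H, I} — both open, so U is clopen.
  U = {D, E, F, G, H, I}, X ∖ U = ∅ — both open, so U is clopen.
Only trivial clopens (∅ and X) exist, so (X, τ) is connected.
Compute connected components by grouping points that agree on all clopens:
  component: {D, E, F, G, H, I}


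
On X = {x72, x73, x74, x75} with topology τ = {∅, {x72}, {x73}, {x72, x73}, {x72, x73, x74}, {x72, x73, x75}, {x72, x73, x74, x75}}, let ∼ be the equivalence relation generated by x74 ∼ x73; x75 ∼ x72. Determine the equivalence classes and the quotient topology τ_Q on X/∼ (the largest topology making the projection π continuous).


X/∼ = {[x72=x75], [x73=x74]}; |τ_Q| = 2.

Equivalence classes: [x72=x75], [x73=x74].
Quotient map π: X → X/∼ sends x72 ↦ [x72=x75], x73 ↦ [x73=x74], x74 ↦ [x73=x74], x75 ↦ [x72=x75].
For each subset V ⊆ X/∼, compute π^{-1}(V) ⊆ X and check whether π^{-1}(V) ∈ τ. V is open in τ_Q iff π^{-1}(V) ∈ τ.
  V = {}: π^{-1}(V) = ∅ ∈ τ ✓.
  V = {[x72=x75]}: π^{-1}(V) = {x72, x75} ∉ τ ✗.
  V = {[x73=x74]}: π^{-1}(V) = {x73, x74} ∉ τ ✗.
  V = {[x72=x75], [x73=x74]}: π^{-1}(V) = {x72, x73, x74, x75} ∈ τ ✓.
Open sets in the quotient: τ_Q = {{}, {[x72=x75], [x73=x74]}} (2 elements).


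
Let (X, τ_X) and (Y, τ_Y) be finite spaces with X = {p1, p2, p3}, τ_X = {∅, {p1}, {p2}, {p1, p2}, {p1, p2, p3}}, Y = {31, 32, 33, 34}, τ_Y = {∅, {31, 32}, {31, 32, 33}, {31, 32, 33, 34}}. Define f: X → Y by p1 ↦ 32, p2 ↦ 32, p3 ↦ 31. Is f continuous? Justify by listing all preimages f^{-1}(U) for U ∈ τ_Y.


f IS continuous.

Compute f^{-1}(U) for each U ∈ τ_Y:
  U = ∅: f^{-1}(U) = ∅ ∈ τ_X ✓.
  U = {31, 32}: f^{-1}(U) = {p1, p2, p3} ∈ τ_X ✓.
  U = {31, 32, 33}: f^{-1}(U) = {p1, p2, p3} ∈ τ_X ✓.
  U = {31, 32, 33, 34}: f^{-1}(U) = {p1, p2, p3} ∈ τ_X ✓.
Every preimage lies in τ_X, so f IS continuous.


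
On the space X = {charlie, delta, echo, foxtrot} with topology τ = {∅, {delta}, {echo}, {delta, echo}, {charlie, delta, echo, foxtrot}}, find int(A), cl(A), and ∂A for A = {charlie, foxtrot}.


int(A) = ∅, cl(A) = {charlie, foxtrot}, ∂A = {charlie, foxtrot}.

Closed sets in (X, τ) are complements of opens:
  closed(X, τ) = {∅, {charlie, foxtrot}, {charlie, delta, foxtrot}, {charlie, echo, foxtrot}, {charlie, delta, echo, foxtrot}}.
int(A) = ⋃ {U ∈ τ : U ⊆ A}. Opens contained in A: ∅.
Taking the union of these: int(A) = ∅.
cl(A) = ⋂ {C closed : A ⊆ C}. Closed sets containing A: {charlie, foxtrot}, {charlie, delta, foxtrot}, {charlie, echo, foxtrot}, {charlie, delta, echo, foxtrot}.
Intersecting these: cl(A) = {charlie, foxtrot}.
∂A = cl(A) ∖ int(A) = {charlie, foxtrot} ∖ ∅ = {charlie, foxtrot}.


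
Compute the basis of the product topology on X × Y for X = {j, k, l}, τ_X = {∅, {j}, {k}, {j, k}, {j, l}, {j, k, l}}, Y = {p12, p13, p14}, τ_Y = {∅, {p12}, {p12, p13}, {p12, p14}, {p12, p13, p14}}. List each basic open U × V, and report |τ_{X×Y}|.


Basis B = {∅ × ∅, {j} × {p12}, {k} × {p12}, {j} × {p12, p13}, {j} × {p12, p14}, {j, k} × {p12}, {j, l} × {p12}, {k} × {p12, p13}, {k} × {p12, p14}, {j} × {p12, p13, p14}, {j, k, l} × {p12}, {k} × {p12, p13, p14}, {j, k} × {p12, p13}, {j, l} × {p12, p13}, {j, k} × {p12, p14}, {j, l} × {p12, p14}, {j, k} × {p12, p13, p14}, {j, l} × {p12, p13, p14}, {j, k, l} × {p12, p13}, {j, k, l} × {p12, p14}, {j, k, l} × {p12, p13, p14}}; |τ_{X×Y}| = 70.

Enumerate products U × V with U ∈ τ_X, V ∈ τ_Y (deduplicated):
  ∅ × ∅ = {} (∅)
  {j} × {p12} = {(j,p12)}
  {k} × {p12} = {(k,p12)}
  {j} × {p12, p13} = {(j,p12), (j,p13)}
  {j} × {p12, p14} = {(j,p12), (j,p14)}
  {j, k} × {p12} = {(j,p12), (k,p12)}
  {j, l} × {p12} = {(j,p12), (l,p12)}
  {k} × {p12, p13} = {(k,p12), (k,p13)}
  {k} × {p12, p14} = {(k,p12), (k,p14)}
  {j} × {p12, p13, p14} = {(j,p12), (j,p13), (j,p14)}
  {j, k, l} × {p12} = {(j,p12), (k,p12), (l,p12)}
  {k} × {p12, p13, p14} = {(k,p12), (k,p13), (k,p14)}
  {j, k} × {p12, p13} = {(j,p12), (j,p13), (k,p12), (k,p13)}
  {j, l} × {p12, p13} = {(j,p12), (j,p13), (l,p12), (l,p13)}
  {j, k} × {p12, p14} = {(j,p12), (j,p14), (k,p12), (k,p14)}
  {j, l} × {p12, p14} = {(j,p12), (j,p14), (l,p12), (l,p14)}
  {j, k} × {p12, p13, p14} = {(j,p12), (j,p13), (j,p14), (k,p12), (k,p13), (k,p14)}
  {j, l} × {p12, p13, p14} = {(j,p12), (j,p13), (j,p14), (l,p12), (l,p13), (l,p14)}
  {j, k, l} × {p12, p13} = {(j,p12), (j,p13), (k,p12), (k,p13), (l,p12), (l,p13)}
  {j, k, l} × {p12, p14} = {(j,p12), (j,p14), (k,p12), (k,p14), (l,p12), (l,p14)}
  {j, k, l} × {p12, p13, p14} = {(j,p12), (j,p13), (j,p14), (k,p12), (k,p13), (k,p14), (l,p12), (l,p13), (l,p14)}
These 21 distinct sets form the basis B.
Close under arbitrary unions to get τ_{X×Y}; counting gives |τ_{X×Y}| = 70.


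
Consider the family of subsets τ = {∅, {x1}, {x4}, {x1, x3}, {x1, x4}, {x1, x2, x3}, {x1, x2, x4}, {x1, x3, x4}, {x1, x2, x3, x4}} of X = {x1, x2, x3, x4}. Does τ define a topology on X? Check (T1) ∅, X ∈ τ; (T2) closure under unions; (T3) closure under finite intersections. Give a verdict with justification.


τ is NOT a topology on X.

Axiom (T1): ∅ ∈ τ? Yes; X ∈ τ? Yes.
Axiom (T2/T3): check pairwise unions and intersections of members of τ.
Counterexample for (T3): {x1, x2, x3} ∩ {x1, x2, x4} = {x1, x2} ∉ τ. Therefore τ is NOT a topology.


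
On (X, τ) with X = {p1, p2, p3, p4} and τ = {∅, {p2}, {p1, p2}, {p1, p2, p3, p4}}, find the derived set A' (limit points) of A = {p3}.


A' = {p4}

For each x ∈ X, list the open sets U ∈ τ with x ∈ U, then check whether U ∩ (A ∖ {x}) ≠ ∅ for every such U.
  x = p1: open {p1, p2} ∋ x has {p1, p2} ∩ (A ∖ {p1}) = ∅, so x is NOT a limit point.
  x = p2: open {p2} ∋ x has {p2} ∩ (A ∖ {p2}) = ∅, so x is NOT a limit point.
  x = p3: open {p1, p2, p3, p4} ∋ x has {p1, p2, p3, p4} ∩ (A ∖ {p3}) = ∅, so x is NOT a limit point.
  x = p4: opens ∋ x are {p1, p2, p3, p4}; each meets A ∖ {p4}, so x IS a limit point.
Collecting: A' = {p4}.


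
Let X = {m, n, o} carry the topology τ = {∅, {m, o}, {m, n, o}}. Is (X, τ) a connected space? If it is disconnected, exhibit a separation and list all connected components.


(X, τ) is connected.

Find clopen sets (U ∈ τ with X ∖ U ∈ τ):
  U = ∅, X ∖ U = {m, n, o} — both open, so U is clopen.
  U = {m, n, o}, X ∖ U = ∅ — both open, so U is clopen.
Only trivial clopens (∅ and X) exist, so (X, τ) is connected.
Compute connected components by grouping points that agree on all clopens:
  component: {m, n, o}


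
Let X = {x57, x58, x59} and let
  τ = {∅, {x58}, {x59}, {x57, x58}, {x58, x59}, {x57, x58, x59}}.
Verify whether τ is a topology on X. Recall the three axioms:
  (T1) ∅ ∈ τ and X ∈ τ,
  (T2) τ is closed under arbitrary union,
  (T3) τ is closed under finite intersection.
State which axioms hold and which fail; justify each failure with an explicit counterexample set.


τ IS a topology on X.

Axiom (T1): ∅ ∈ τ? Yes; X ∈ τ? Yes.
Axiom (T2/T3): check pairwise unions and intersections of members of τ.
All pairwise intersections and unions checked — each lies in τ. Therefore τ satisfies (T1), (T2), (T3): it IS a topology on X.


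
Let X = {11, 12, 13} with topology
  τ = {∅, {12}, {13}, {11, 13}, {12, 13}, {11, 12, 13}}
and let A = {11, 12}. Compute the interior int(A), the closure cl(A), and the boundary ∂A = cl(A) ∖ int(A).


int(A) = {12}, cl(A) = {11, 12}, ∂A = {11}.

Closed sets in (X, τ) are complements of opens:
  closed(X, τ) = {∅, {11}, {12}, {11, 12}, {11, 13}, {11, 12, 13}}.
int(A) = ⋃ {U ∈ τ : U ⊆ A}. Opens contained in A: ∅, {12}.
Taking the union of these: int(A) = {12}.
cl(A) = ⋂ {C closed : A ⊆ C}. Closed sets containing A: {11, 12}, {11, 12, 13}.
Intersecting these: cl(A) = {11, 12}.
∂A = cl(A) ∖ int(A) = {11, 12} ∖ {12} = {11}.


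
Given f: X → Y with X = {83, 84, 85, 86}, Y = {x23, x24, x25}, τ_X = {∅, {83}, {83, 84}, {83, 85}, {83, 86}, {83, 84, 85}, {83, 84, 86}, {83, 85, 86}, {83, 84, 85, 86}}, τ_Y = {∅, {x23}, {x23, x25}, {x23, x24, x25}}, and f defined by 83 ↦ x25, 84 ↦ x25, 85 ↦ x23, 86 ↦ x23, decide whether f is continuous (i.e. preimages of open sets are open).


f is NOT continuous.

Compute f^{-1}(U) for each U ∈ τ_Y:
  U = ∅: f^{-1}(U) = ∅ ∈ τ_X ✓.
  U = {x23}: f^{-1}(U) = {85, 86} ∉ τ_X ✗.
  U = {x23, x25}: f^{-1}(U) = {83, 84, 85, 86} ∈ τ_X ✓.
  U = {x23, x24, x25}: f^{-1}(U) = {83, 84, 85, 86} ∈ τ_X ✓.
Found U = {x23} with f^{-1}(U) = {85, 86} not in τ_X. Therefore f is NOT continuous.


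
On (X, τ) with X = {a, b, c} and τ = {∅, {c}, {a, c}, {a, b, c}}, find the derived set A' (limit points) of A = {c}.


A' = {a, b}

For each x ∈ X, list the open sets U ∈ τ with x ∈ U, then check whether U ∩ (A ∖ {x}) ≠ ∅ for every such U.
  x = a: opens ∋ x are {a, c}, {a, b, c}; each meets A ∖ {a}, so x IS a limit point.
  x = b: opens ∋ x are {a, b, c}; each meets A ∖ {b}, so x IS a limit point.
  x = c: open {c} ∋ x has {c} ∩ (A ∖ {c}) = ∅, so x is NOT a limit point.
Collecting: A' = {a, b}.


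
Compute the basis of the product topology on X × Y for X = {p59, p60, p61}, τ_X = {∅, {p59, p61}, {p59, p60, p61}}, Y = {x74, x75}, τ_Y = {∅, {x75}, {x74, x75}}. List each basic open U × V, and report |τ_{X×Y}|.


Basis B = {∅ × ∅, {p59, p61} × {x75}, {p59, p60, p61} × {x75}, {p59, p61} × {x74, x75}, {p59, p60, p61} × {x74, x75}}; |τ_{X×Y}| = 6.

Enumerate products U × V with U ∈ τ_X, V ∈ τ_Y (deduplicated):
  ∅ × ∅ = {} (∅)
  {p59, p61} × {x75} = {(p59,x75), (p61,x75)}
  {p59, p60, p61} × {x75} = {(p59,x75), (p60,x75), (p61,x75)}
  {p59, p61} × {x74, x75} = {(p59,x74), (p59,x75), (p61,x74), (p61,x75)}
  {p59, p60, p61} × {x74, x75} = {(p59,x74), (p59,x75), (p60,x74), (p60,x75), (p61,x74), (p61,x75)}
These 5 distinct sets form the basis B.
Close under arbitrary unions to get τ_{X×Y}; counting gives |τ_{X×Y}| = 6.


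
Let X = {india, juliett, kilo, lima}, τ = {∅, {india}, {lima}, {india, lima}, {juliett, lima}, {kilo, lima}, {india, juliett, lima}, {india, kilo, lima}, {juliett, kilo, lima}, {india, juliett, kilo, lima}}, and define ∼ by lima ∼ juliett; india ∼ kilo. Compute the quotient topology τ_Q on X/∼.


X/∼ = {[india=kilo], [juliett=lima]}; |τ_Q| = 3.

Equivalence classes: [india=kilo], [juliett=lima].
Quotient map π: X → X/∼ sends india ↦ [india=kilo], juliett ↦ [juliett=lima], kilo ↦ [india=kilo], lima ↦ [juliett=lima].
For each subset V ⊆ X/∼, compute π^{-1}(V) ⊆ X and check whether π^{-1}(V) ∈ τ. V is open in τ_Q iff π^{-1}(V) ∈ τ.
  V = {}: π^{-1}(V) = ∅ ∈ τ ✓.
  V = {[india=kilo]}: π^{-1}(V) = {india, kilo} ∉ τ ✗.
  V = {[juliett=lima]}: π^{-1}(V) = {juliett, lima} ∈ τ ✓.
  V = {[india=kilo], [juliett=lima]}: π^{-1}(V) = {india, juliett, kilo, lima} ∈ τ ✓.
Open sets in the quotient: τ_Q = {{}, {[juliett=lima]}, {[india=kilo], [juliett=lima]}} (3 elements).


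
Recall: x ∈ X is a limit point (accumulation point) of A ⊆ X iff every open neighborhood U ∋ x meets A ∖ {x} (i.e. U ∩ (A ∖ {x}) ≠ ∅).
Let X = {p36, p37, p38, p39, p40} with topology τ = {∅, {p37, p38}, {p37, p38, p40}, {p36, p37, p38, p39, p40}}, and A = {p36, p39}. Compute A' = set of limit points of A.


A' = {p36, p39}

For each x ∈ X, list the open sets U ∈ τ with x ∈ U, then check whether U ∩ (A ∖ {x}) ≠ ∅ for every such U.
  x = p36: opens ∋ x are {p36, p37, p38, p39, p40}; each meets A ∖ {p36}, so x IS a limit point.
  x = p37: open {p37, p38} ∋ x has {p37, p38} ∩ (A ∖ {p37}) = ∅, so x is NOT a limit point.
  x = p38: open {p37, p38} ∋ x has {p37, p38} ∩ (A ∖ {p38}) = ∅, so x is NOT a limit point.
  x = p39: opens ∋ x are {p36, p37, p38, p39, p40}; each meets A ∖ {p39}, so x IS a limit point.
  x = p40: open {p37, p38, p40} ∋ x has {p37, p38, p40} ∩ (A ∖ {p40}) = ∅, so x is NOT a limit point.
Collecting: A' = {p36, p39}.


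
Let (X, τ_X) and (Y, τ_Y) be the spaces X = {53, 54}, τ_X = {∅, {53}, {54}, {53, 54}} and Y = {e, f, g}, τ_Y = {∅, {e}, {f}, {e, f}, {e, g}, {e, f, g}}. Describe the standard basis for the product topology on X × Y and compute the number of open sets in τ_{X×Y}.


Basis B = {∅ × ∅, {53} × {e}, {53} × {f}, {54} × {e}, {54} × {f}, {53} × {e, f}, {53} × {e, g}, {53, 54} × {e}, {53, 54} × {f}, {54} × {e, f}, {54} × {e, g}, {53} × {e, f, g}, {54} × {e, f, g}, {53, 54} × {e, f}, {53, 54} × {e, g}, {53, 54} × {e, f, g}}; |τ_{X×Y}| = 36.

Enumerate products U × V with U ∈ τ_X, V ∈ τ_Y (deduplicated):
  ∅ × ∅ = {} (∅)
  {53} × {e} = {(53,e)}
  {53} × {f} = {(53,f)}
  {54} × {e} = {(54,e)}
  {54} × {f} = {(54,f)}
  {53} × {e, f} = {(53,e), (53,f)}
  {53} × {e, g} = {(53,e), (53,g)}
  {53, 54} × {e} = {(53,e), (54,e)}
  {53, 54} × {f} = {(53,f), (54,f)}
  {54} × {e, f} = {(54,e), (54,f)}
  {54} × {e, g} = {(54,e), (54,g)}
  {53} × {e, f, g} = {(53,e), (53,f), (53,g)}
  {54} × {e, f, g} = {(54,e), (54,f), (54,g)}
  {53, 54} × {e, f} = {(53,e), (53,f), (54,e), (54,f)}
  {53, 54} × {e, g} = {(53,e), (53,g), (54,e), (54,g)}
  {53, 54} × {e, f, g} = {(53,e), (53,f), (53,g), (54,e), (54,f), (54,g)}
These 16 distinct sets form the basis B.
Close under arbitrary unions to get τ_{X×Y}; counting gives |τ_{X×Y}| = 36.


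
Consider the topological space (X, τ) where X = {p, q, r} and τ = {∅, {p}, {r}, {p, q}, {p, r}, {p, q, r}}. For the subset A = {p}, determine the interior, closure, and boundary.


int(A) = {p}, cl(A) = {p, q}, ∂A = {q}.

Closed sets in (X, τ) are complements of opens:
  closed(X, τ) = {∅, {q}, {r}, {p, q}, {q, r}, {p, q, r}}.
int(A) = ⋃ {U ∈ τ : U ⊆ A}. Opens contained in A: ∅, {p}.
Taking the union of these: int(A) = {p}.
cl(A) = ⋂ {C closed : A ⊆ C}. Closed sets containing A: {p, q}, {p, q, r}.
Intersecting these: cl(A) = {p, q}.
∂A = cl(A) ∖ int(A) = {p, q} ∖ {p} = {q}.


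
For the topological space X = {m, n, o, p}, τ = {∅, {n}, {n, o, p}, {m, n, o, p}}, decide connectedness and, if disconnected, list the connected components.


(X, τ) is connected.

Find clopen sets (U ∈ τ with X ∖ U ∈ τ):
  U = ∅, X ∖ U = {m, n, o, p} — both open, so U is clopen.
  U = {m, n, o, p}, X ∖ U = ∅ — both open, so U is clopen.
Only trivial clopens (∅ and X) exist, so (X, τ) is connected.
Compute connected components by grouping points that agree on all clopens:
  component: {m, n, o, p}


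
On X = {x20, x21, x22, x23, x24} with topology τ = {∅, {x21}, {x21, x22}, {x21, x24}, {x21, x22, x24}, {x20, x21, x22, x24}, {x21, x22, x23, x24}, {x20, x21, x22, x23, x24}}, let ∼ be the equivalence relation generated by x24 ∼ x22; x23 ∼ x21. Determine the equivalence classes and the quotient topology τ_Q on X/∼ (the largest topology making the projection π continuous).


X/∼ = {[x20], [x21=x23], [x22=x24]}; |τ_Q| = 3.

Equivalence classes: [x20], [x21=x23], [x22=x24].
Quotient map π: X → X/∼ sends x20 ↦ [x20], x21 ↦ [x21=x23], x22 ↦ [x22=x24], x23 ↦ [x21=x23], x24 ↦ [x22=x24].
For each subset V ⊆ X/∼, compute π^{-1}(V) ⊆ X and check whether π^{-1}(V) ∈ τ. V is open in τ_Q iff π^{-1}(V) ∈ τ.
  V = {}: π^{-1}(V) = ∅ ∈ τ ✓.
  V = {[x20]}: π^{-1}(V) = {x20} ∉ τ ✗.
  V = {[x21=x23]}: π^{-1}(V) = {x21, x23} ∉ τ ✗.
  V = {[x20], [x21=x23]}: π^{-1}(V) = {x20, x21, x23} ∉ τ ✗.
  V = {[x22=x24]}: π^{-1}(V) = {x22, x24} ∉ τ ✗.
  V = {[x20], [x22=x24]}: π^{-1}(V) = {x20, x22, x24} ∉ τ ✗.
  V = {[x21=x23], [x22=x24]}: π^{-1}(V) = {x21, x22, x23, x24} ∈ τ ✓.
  V = {[x20], [x21=x23], [x22=x24]}: π^{-1}(V) = {x20, x21, x22, x23, x24} ∈ τ ✓.
Open sets in the quotient: τ_Q = {{}, {[x21=x23], [x22=x24]}, {[x20], [x21=x23], [x22=x24]}} (3 elements).


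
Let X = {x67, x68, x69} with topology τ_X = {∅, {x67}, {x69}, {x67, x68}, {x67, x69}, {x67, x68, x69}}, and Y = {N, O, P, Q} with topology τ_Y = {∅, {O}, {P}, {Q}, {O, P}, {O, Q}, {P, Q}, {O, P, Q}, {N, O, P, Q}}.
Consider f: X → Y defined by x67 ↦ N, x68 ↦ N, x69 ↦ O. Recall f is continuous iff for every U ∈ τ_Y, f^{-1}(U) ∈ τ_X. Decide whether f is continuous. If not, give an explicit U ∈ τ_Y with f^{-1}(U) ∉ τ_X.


f IS continuous.

Compute f^{-1}(U) for each U ∈ τ_Y:
  U = ∅: f^{-1}(U) = ∅ ∈ τ_X ✓.
  U = {O}: f^{-1}(U) = {x69} ∈ τ_X ✓.
  U = {P}: f^{-1}(U) = ∅ ∈ τ_X ✓.
  U = {Q}: f^{-1}(U) = ∅ ∈ τ_X ✓.
  U = {O, P}: f^{-1}(U) = {x69} ∈ τ_X ✓.
  U = {O, Q}: f^{-1}(U) = {x69} ∈ τ_X ✓.
  U = {P, Q}: f^{-1}(U) = ∅ ∈ τ_X ✓.
  U = {O, P, Q}: f^{-1}(U) = {x69} ∈ τ_X ✓.
  U = {N, O, P, Q}: f^{-1}(U) = {x67, x68, x69} ∈ τ_X ✓.
Every preimage lies in τ_X, so f IS continuous.


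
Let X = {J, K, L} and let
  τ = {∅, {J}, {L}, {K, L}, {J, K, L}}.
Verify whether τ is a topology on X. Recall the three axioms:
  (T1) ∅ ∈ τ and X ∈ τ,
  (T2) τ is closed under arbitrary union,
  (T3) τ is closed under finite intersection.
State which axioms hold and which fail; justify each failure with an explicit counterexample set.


τ is NOT a topology on X.

Axiom (T1): ∅ ∈ τ? Yes; X ∈ τ? Yes.
Axiom (T2/T3): check pairwise unions and intersections of members of τ.
Counterexample for (T2): {J} ∪ {L} = {J, L} ∉ τ. Therefore τ is NOT a topology.


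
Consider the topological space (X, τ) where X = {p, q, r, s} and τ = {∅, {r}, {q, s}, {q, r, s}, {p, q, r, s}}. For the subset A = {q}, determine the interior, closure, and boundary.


int(A) = ∅, cl(A) = {p, q, s}, ∂A = {p, q, s}.

Closed sets in (X, τ) are complements of opens:
  closed(X, τ) = {∅, {p}, {p, r}, {p, q, s}, {p, q, r, s}}.
int(A) = ⋃ {U ∈ τ : U ⊆ A}. Opens contained in A: ∅.
Taking the union of these: int(A) = ∅.
cl(A) = ⋂ {C closed : A ⊆ C}. Closed sets containing A: {p, q, s}, {p, q, r, s}.
Intersecting these: cl(A) = {p, q, s}.
∂A = cl(A) ∖ int(A) = {p, q, s} ∖ ∅ = {p, q, s}.


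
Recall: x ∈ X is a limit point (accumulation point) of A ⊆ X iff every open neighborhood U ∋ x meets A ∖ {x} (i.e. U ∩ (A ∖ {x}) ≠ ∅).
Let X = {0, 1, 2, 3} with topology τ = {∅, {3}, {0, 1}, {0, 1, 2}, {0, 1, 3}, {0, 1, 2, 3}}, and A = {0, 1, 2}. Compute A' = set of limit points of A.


A' = {0, 1, 2}

For each x ∈ X, list the open sets U ∈ τ with x ∈ U, then check whether U ∩ (A ∖ {x}) ≠ ∅ for every such U.
  x = 0: opens ∋ x are {0, 1}, {0, 1, 2}, {0, 1, 3}, {0, 1, 2, 3}; each meets A ∖ {0}, so x IS a limit point.
  x = 1: opens ∋ x are {0, 1}, {0, 1, 2}, {0, 1, 3}, {0, 1, 2, 3}; each meets A ∖ {1}, so x IS a limit point.
  x = 2: opens ∋ x are {0, 1, 2}, {0, 1, 2, 3}; each meets A ∖ {2}, so x IS a limit point.
  x = 3: open {3} ∋ x has {3} ∩ (A ∖ {3}) = ∅, so x is NOT a limit point.
Collecting: A' = {0, 1, 2}.


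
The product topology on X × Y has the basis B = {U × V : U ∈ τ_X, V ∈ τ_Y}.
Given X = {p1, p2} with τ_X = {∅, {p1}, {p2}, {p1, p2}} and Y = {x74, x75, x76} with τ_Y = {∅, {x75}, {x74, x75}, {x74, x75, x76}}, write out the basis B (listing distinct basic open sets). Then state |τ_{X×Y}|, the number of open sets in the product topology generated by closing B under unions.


Basis B = {∅ × ∅, {p1} × {x75}, {p2} × {x75}, {p1} × {x74, x75}, {p1, p2} × {x75}, {p2} × {x74, x75}, {p1} × {x74, x75, x76}, {p2} × {x74, x75, x76}, {p1, p2} × {x74, x75}, {p1, p2} × {x74, x75, x76}}; |τ_{X×Y}| = 16.

Enumerate products U × V with U ∈ τ_X, V ∈ τ_Y (deduplicated):
  ∅ × ∅ = {} (∅)
  {p1} × {x75} = {(p1,x75)}
  {p2} × {x75} = {(p2,x75)}
  {p1} × {x74, x75} = {(p1,x74), (p1,x75)}
  {p1, p2} × {x75} = {(p1,x75), (p2,x75)}
  {p2} × {x74, x75} = {(p2,x74), (p2,x75)}
  {p1} × {x74, x75, x76} = {(p1,x74), (p1,x75), (p1,x76)}
  {p2} × {x74, x75, x76} = {(p2,x74), (p2,x75), (p2,x76)}
  {p1, p2} × {x74, x75} = {(p1,x74), (p1,x75), (p2,x74), (p2,x75)}
  {p1, p2} × {x74, x75, x76} = {(p1,x74), (p1,x75), (p1,x76), (p2,x74), (p2,x75), (p2,x76)}
These 10 distinct sets form the basis B.
Close under arbitrary unions to get τ_{X×Y}; counting gives |τ_{X×Y}| = 16.


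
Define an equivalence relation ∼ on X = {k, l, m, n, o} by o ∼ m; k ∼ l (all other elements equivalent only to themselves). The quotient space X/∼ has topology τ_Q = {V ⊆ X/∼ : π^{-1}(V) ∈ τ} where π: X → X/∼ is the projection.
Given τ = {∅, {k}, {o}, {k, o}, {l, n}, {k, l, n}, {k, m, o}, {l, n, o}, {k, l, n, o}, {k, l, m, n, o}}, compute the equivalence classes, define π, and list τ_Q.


X/∼ = {[k=l], [m=o], [n]}; |τ_Q| = 3.

Equivalence classes: [k=l], [m=o], [n].
Quotient map π: X → X/∼ sends k ↦ [k=l], l ↦ [k=l], m ↦ [m=o], n ↦ [n], o ↦ [m=o].
For each subset V ⊆ X/∼, compute π^{-1}(V) ⊆ X and check whether π^{-1}(V) ∈ τ. V is open in τ_Q iff π^{-1}(V) ∈ τ.
  V = {}: π^{-1}(V) = ∅ ∈ τ ✓.
  V = {[k=l]}: π^{-1}(V) = {k, l} ∉ τ ✗.
  V = {[m=o]}: π^{-1}(V) = {m, o} ∉ τ ✗.
  V = {[k=l], [m=o]}: π^{-1}(V) = {k, l, m, o} ∉ τ ✗.
  V = {[n]}: π^{-1}(V) = {n} ∉ τ ✗.
  V = {[k=l], [n]}: π^{-1}(V) = {k, l, n} ∈ τ ✓.
  V = {[m=o], [n]}: π^{-1}(V) = {m, n, o} ∉ τ ✗.
  V = {[k=l], [m=o], [n]}: π^{-1}(V) = {k, l, m, n, o} ∈ τ ✓.
Open sets in the quotient: τ_Q = {{}, {[k=l], [n]}, {[k=l], [m=o], [n]}} (3 elements).


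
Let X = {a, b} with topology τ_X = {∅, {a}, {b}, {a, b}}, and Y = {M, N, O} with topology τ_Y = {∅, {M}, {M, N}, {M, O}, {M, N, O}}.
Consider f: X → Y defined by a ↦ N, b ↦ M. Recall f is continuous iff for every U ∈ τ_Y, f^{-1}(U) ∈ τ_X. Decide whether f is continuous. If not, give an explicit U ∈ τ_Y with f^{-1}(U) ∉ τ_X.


f IS continuous.

Compute f^{-1}(U) for each U ∈ τ_Y:
  U = ∅: f^{-1}(U) = ∅ ∈ τ_X ✓.
  U = {M}: f^{-1}(U) = {b} ∈ τ_X ✓.
  U = {M, N}: f^{-1}(U) = {a, b} ∈ τ_X ✓.
  U = {M, O}: f^{-1}(U) = {b} ∈ τ_X ✓.
  U = {M, N, O}: f^{-1}(U) = {a, b} ∈ τ_X ✓.
Every preimage lies in τ_X, so f IS continuous.


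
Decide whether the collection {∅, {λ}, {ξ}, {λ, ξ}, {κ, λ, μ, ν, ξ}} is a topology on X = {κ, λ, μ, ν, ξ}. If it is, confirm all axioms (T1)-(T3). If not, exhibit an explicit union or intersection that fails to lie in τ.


τ IS a topology on X.

Axiom (T1): ∅ ∈ τ? Yes; X ∈ τ? Yes.
Axiom (T2/T3): check pairwise unions and intersections of members of τ.
All pairwise intersections and unions checked — each lies in τ. Therefore τ satisfies (T1), (T2), (T3): it IS a topology on X.


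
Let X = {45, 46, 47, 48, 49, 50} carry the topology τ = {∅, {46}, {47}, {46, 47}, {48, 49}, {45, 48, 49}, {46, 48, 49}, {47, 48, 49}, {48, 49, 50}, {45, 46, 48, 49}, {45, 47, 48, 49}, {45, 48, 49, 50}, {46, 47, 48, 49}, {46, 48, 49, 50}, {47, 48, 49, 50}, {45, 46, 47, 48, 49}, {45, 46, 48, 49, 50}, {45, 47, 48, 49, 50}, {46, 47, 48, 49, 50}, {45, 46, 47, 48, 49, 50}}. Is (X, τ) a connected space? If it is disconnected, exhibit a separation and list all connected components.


(X, τ) is disconnected; components = [{46}, {47}, {45, 48, 49, 50}].

Find clopen sets (U ∈ τ with X ∖ U ∈ τ):
  U = ∅, X ∖ U = {45, 46, 47, 48, 49, 50} — both open, so U is clopen.
  U = {46}, X ∖ U = {45, 47, 48, 49, 50} — both open, so U is clopen.
  U = {47}, X ∖ U = {45, 46, 48, 49, 50} — both open, so U is clopen.
  U = {46, 47}, X ∖ U = {45, 48, 49, 50} — both open, so U is clopen.
  U = {45, 48, 49, 50}, X ∖ U = {46, 47} — both open, so U is clopen.
  U = {45, 46, 48, 49, 50}, X ∖ U = {47} — both open, so U is clopen.
  U = {45, 47, 48, 49, 50}, X ∖ U = {46} — both open, so U is clopen.
  U = {45, 46, 47, 48, 49, 50}, X ∖ U = ∅ — both open, so U is clopen.
Nontrivial clopen(s) exist: e.g. {45, 46, 48, 49, 50}. So (X, τ) is disconnected.
Compute connected components by grouping points that agree on all clopens:
  component: {46}
  component: {47}
  component: {45, 48, 49, 50}


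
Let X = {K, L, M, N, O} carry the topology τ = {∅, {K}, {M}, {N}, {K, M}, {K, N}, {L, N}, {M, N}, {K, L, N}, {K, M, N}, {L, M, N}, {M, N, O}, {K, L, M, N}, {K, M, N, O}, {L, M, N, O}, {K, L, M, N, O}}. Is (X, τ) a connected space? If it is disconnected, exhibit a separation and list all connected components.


(X, τ) is disconnected; components = [{K}, {L, M, N, O}].

Find clopen sets (U ∈ τ with X ∖ U ∈ τ):
  U = ∅, X ∖ U = {K, L, M, N, O} — both open, so U is clopen.
  U = {K}, X ∖ U = {L, M, N, O} — both open, so U is clopen.
  U = {L, M, N, O}, X ∖ U = {K} — both open, so U is clopen.
  U = {K, L, M, N, O}, X ∖ U = ∅ — both open, so U is clopen.
Nontrivial clopen(s) exist: e.g. {L, M, N, O}. So (X, τ) is disconnected.
Compute connected components by grouping points that agree on all clopens:
  component: {K}
  component: {L, M, N, O}


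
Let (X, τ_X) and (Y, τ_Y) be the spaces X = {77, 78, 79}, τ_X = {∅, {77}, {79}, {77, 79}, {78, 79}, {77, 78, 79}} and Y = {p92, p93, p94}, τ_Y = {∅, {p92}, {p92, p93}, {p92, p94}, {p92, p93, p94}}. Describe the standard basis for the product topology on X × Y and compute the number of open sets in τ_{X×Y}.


Basis B = {∅ × ∅, {77} × {p92}, {79} × {p92}, {77} × {p92, p93}, {77} × {p92, p94}, {77, 79} × {p92}, {78, 79} × {p92}, {79} × {p92, p93}, {79} × {p92, p94}, {77} × {p92, p93, p94}, {77, 78, 79} × {p92}, {79} × {p92, p93, p94}, {77, 79} × {p92, p93}, {77, 79} × {p92, p94}, {78, 79} × {p92, p93}, {78, 79} × {p92, p94}, {77, 79} × {p92, p93, p94}, {77, 78, 79} × {p92, p93}, {77, 78, 79} × {p92, p94}, {78, 79} × {p92, p93, p94}, {77, 78, 79} × {p92, p93, p94}}; |τ_{X×Y}| = 70.

Enumerate products U × V with U ∈ τ_X, V ∈ τ_Y (deduplicated):
  ∅ × ∅ = {} (∅)
  {77} × {p92} = {(77,p92)}
  {79} × {p92} = {(79,p92)}
  {77} × {p92, p93} = {(77,p92), (77,p93)}
  {77} × {p92, p94} = {(77,p92), (77,p94)}
  {77, 79} × {p92} = {(77,p92), (79,p92)}
  {78, 79} × {p92} = {(78,p92), (79,p92)}
  {79} × {p92, p93} = {(79,p92), (79,p93)}
  {79} × {p92, p94} = {(79,p92), (79,p94)}
  {77} × {p92, p93, p94} = {(77,p92), (77,p93), (77,p94)}
  {77, 78, 79} × {p92} = {(77,p92), (78,p92), (79,p92)}
  {79} × {p92, p93, p94} = {(79,p92), (79,p93), (79,p94)}
  {77, 79} × {p92, p93} = {(77,p92), (77,p93), (79,p92), (79,p93)}
  {77, 79} × {p92, p94} = {(77,p92), (77,p94), (79,p92), (79,p94)}
  {78, 79} × {p92, p93} = {(78,p92), (78,p93), (79,p92), (79,p93)}
  {78, 79} × {p92, p94} = {(78,p92), (78,p94), (79,p92), (79,p94)}
  {77, 79} × {p92, p93, p94} = {(77,p92), (77,p93), (77,p94), (79,p92), (79,p93), (79,p94)}
  {77, 78, 79} × {p92, p93} = {(77,p92), (77,p93), (78,p92), (78,p93), (79,p92), (79,p93)}
  {77, 78, 79} × {p92, p94} = {(77,p92), (77,p94), (78,p92), (78,p94), (79,p92), (79,p94)}
  {78, 79} × {p92, p93, p94} = {(78,p92), (78,p93), (78,p94), (79,p92), (79,p93), (79,p94)}
  {77, 78, 79} × {p92, p93, p94} = {(77,p92), (77,p93), (77,p94), (78,p92), (78,p93), (78,p94), (79,p92), (79,p93), (79,p94)}
These 21 distinct sets form the basis B.
Close under arbitrary unions to get τ_{X×Y}; counting gives |τ_{X×Y}| = 70.


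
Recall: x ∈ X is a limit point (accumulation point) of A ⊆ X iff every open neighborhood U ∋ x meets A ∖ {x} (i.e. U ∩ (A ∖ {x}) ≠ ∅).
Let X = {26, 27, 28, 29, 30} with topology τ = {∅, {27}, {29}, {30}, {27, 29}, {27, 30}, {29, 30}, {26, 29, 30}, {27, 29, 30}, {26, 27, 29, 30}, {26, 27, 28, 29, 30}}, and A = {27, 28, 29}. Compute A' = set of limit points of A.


A' = {26, 28}

For each x ∈ X, list the open sets U ∈ τ with x ∈ U, then check whether U ∩ (A ∖ {x}) ≠ ∅ for every such U.
  x = 26: opens ∋ x are {26, 29, 30}, {26, 27, 29, 30}, {26, 27, 28, 29, 30}; each meets A ∖ {26}, so x IS a limit point.
  x = 27: open {27} ∋ x has {27} ∩ (A ∖ {27}) = ∅, so x is NOT a limit point.
  x = 28: opens ∋ x are {26, 27, 28, 29, 30}; each meets A ∖ {28}, so x IS a limit point.
  x = 29: open {29} ∋ x has {29} ∩ (A ∖ {29}) = ∅, so x is NOT a limit point.
  x = 30: open {30} ∋ x has {30} ∩ (A ∖ {30}) = ∅, so x is NOT a limit point.
Collecting: A' = {26, 28}.


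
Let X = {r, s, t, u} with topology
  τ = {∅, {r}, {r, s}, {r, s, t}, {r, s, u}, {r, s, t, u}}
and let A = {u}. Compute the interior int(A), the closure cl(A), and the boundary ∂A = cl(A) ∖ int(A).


int(A) = ∅, cl(A) = {u}, ∂A = {u}.

Closed sets in (X, τ) are complements of opens:
  closed(X, τ) = {∅, {t}, {u}, {t, u}, {s, t, u}, {r, s, t, u}}.
int(A) = ⋃ {U ∈ τ : U ⊆ A}. Opens contained in A: ∅.
Taking the union of these: int(A) = ∅.
cl(A) = ⋂ {C closed : A ⊆ C}. Closed sets containing A: {u}, {t, u}, {s, t, u}, {r, s, t, u}.
Intersecting these: cl(A) = {u}.
∂A = cl(A) ∖ int(A) = {u} ∖ ∅ = {u}.


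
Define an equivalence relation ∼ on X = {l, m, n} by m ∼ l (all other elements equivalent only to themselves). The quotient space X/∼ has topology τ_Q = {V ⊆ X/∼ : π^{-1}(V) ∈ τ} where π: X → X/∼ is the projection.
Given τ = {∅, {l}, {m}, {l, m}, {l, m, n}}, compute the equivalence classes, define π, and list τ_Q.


X/∼ = {[l=m], [n]}; |τ_Q| = 3.

Equivalence classes: [l=m], [n].
Quotient map π: X → X/∼ sends l ↦ [l=m], m ↦ [l=m], n ↦ [n].
For each subset V ⊆ X/∼, compute π^{-1}(V) ⊆ X and check whether π^{-1}(V) ∈ τ. V is open in τ_Q iff π^{-1}(V) ∈ τ.
  V = {}: π^{-1}(V) = ∅ ∈ τ ✓.
  V = {[l=m]}: π^{-1}(V) = {l, m} ∈ τ ✓.
  V = {[n]}: π^{-1}(V) = {n} ∉ τ ✗.
  V = {[l=m], [n]}: π^{-1}(V) = {l, m, n} ∈ τ ✓.
Open sets in the quotient: τ_Q = {{}, {[l=m]}, {[l=m], [n]}} (3 elements).


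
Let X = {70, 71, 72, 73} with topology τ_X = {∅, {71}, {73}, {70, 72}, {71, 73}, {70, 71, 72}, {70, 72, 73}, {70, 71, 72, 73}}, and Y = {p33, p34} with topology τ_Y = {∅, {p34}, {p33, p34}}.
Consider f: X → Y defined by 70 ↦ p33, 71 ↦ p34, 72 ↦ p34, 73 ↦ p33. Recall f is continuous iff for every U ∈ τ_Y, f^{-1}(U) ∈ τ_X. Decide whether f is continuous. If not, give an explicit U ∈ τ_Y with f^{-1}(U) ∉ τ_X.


f is NOT continuous.

Compute f^{-1}(U) for each U ∈ τ_Y:
  U = ∅: f^{-1}(U) = ∅ ∈ τ_X ✓.
  U = {p34}: f^{-1}(U) = {71, 72} ∉ τ_X ✗.
  U = {p33, p34}: f^{-1}(U) = {70, 71, 72, 73} ∈ τ_X ✓.
Found U = {p34} with f^{-1}(U) = {71, 72} not in τ_X. Therefore f is NOT continuous.


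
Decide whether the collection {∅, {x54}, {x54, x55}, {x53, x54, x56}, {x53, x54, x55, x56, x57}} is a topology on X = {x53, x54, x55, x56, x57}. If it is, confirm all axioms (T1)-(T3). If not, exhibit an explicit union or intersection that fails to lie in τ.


τ is NOT a topology on X.

Axiom (T1): ∅ ∈ τ? Yes; X ∈ τ? Yes.
Axiom (T2/T3): check pairwise unions and intersections of members of τ.
Counterexample for (T2): {x54, x55} ∪ {x53, x54, x56} = {x53, x54, x55, x56} ∉ τ. Therefore τ is NOT a topology.


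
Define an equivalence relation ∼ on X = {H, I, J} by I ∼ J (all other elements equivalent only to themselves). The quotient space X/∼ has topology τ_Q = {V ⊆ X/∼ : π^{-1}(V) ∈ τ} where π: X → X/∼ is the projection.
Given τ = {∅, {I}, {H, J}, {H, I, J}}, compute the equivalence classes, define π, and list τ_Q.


X/∼ = {[H], [I=J]}; |τ_Q| = 2.

Equivalence classes: [H], [I=J].
Quotient map π: X → X/∼ sends H ↦ [H], I ↦ [I=J], J ↦ [I=J].
For each subset V ⊆ X/∼, compute π^{-1}(V) ⊆ X and check whether π^{-1}(V) ∈ τ. V is open in τ_Q iff π^{-1}(V) ∈ τ.
  V = {}: π^{-1}(V) = ∅ ∈ τ ✓.
  V = {[H]}: π^{-1}(V) = {H} ∉ τ ✗.
  V = {[I=J]}: π^{-1}(V) = {I, J} ∉ τ ✗.
  V = {[H], [I=J]}: π^{-1}(V) = {H, I, J} ∈ τ ✓.
Open sets in the quotient: τ_Q = {{}, {[H], [I=J]}} (2 elements).


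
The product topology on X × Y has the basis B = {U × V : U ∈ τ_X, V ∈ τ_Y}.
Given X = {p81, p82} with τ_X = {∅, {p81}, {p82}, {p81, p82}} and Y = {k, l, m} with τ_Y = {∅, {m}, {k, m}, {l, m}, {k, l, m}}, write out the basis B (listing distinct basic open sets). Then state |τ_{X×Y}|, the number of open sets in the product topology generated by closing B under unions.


Basis B = {∅ × ∅, {p81} × {m}, {p82} × {m}, {p81} × {k, m}, {p81} × {l, m}, {p81, p82} × {m}, {p82} × {k, m}, {p82} × {l, m}, {p81} × {k, l, m}, {p82} × {k, l, m}, {p81, p82} × {k, m}, {p81, p82} × {l, m}, {p81, p82} × {k, l, m}}; |τ_{X×Y}| = 25.

Enumerate products U × V with U ∈ τ_X, V ∈ τ_Y (deduplicated):
  ∅ × ∅ = {} (∅)
  {p81} × {m} = {(p81,m)}
  {p82} × {m} = {(p82,m)}
  {p81} × {k, m} = {(p81,k), (p81,m)}
  {p81} × {l, m} = {(p81,l), (p81,m)}
  {p81, p82} × {m} = {(p81,m), (p82,m)}
  {p82} × {k, m} = {(p82,k), (p82,m)}
  {p82} × {l, m} = {(p82,l), (p82,m)}
  {p81} × {k, l, m} = {(p81,k), (p81,l), (p81,m)}
  {p82} × {k, l, m} = {(p82,k), (p82,l), (p82,m)}
  {p81, p82} × {k, m} = {(p81,k), (p81,m), (p82,k), (p82,m)}
  {p81, p82} × {l, m} = {(p81,l), (p81,m), (p82,l), (p82,m)}
  {p81, p82} × {k, l, m} = {(p81,k), (p81,l), (p81,m), (p82,k), (p82,l), (p82,m)}
These 13 distinct sets form the basis B.
Close under arbitrary unions to get τ_{X×Y}; counting gives |τ_{X×Y}| = 25.


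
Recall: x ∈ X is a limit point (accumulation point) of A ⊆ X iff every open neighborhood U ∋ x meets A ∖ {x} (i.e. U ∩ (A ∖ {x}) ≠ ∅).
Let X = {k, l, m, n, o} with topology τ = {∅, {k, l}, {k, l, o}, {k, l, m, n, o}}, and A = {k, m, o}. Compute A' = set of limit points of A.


A' = {l, m, n, o}

For each x ∈ X, list the open sets U ∈ τ with x ∈ U, then check whether U ∩ (A ∖ {x}) ≠ ∅ for every such U.
  x = k: open {k, l} ∋ x has {k, l} ∩ (A ∖ {k}) = ∅, so x is NOT a limit point.
  x = l: opens ∋ x are {k, l}, {k, l, o}, {k, l, m, n, o}; each meets A ∖ {l}, so x IS a limit point.
  x = m: opens ∋ x are {k, l, m, n, o}; each meets A ∖ {m}, so x IS a limit point.
  x = n: opens ∋ x are {k, l, m, n, o}; each meets A ∖ {n}, so x IS a limit point.
  x = o: opens ∋ x are {k, l, o}, {k, l, m, n, o}; each meets A ∖ {o}, so x IS a limit point.
Collecting: A' = {l, m, n, o}.


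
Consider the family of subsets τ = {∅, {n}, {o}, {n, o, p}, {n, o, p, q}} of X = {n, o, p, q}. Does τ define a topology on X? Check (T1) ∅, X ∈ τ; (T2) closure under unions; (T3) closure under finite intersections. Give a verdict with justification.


τ is NOT a topology on X.

Axiom (T1): ∅ ∈ τ? Yes; X ∈ τ? Yes.
Axiom (T2/T3): check pairwise unions and intersections of members of τ.
Counterexample for (T2): {n} ∪ {o} = {n, o} ∉ τ. Therefore τ is NOT a topology.


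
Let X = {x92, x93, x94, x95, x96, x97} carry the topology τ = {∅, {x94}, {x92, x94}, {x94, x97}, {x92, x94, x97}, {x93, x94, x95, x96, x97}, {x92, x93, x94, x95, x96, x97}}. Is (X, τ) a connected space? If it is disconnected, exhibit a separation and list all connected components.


(X, τ) is connected.

Find clopen sets (U ∈ τ with X ∖ U ∈ τ):
  U = ∅, X ∖ U = {x92, x93, x94, x95, x96, x97} — both open, so U is clopen.
  U = {x92, x93, x94, x95, x96, x97}, X ∖ U = ∅ — both open, so U is clopen.
Only trivial clopens (∅ and X) exist, so (X, τ) is connected.
Compute connected components by grouping points that agree on all clopens:
  component: {x92, x93, x94, x95, x96, x97}


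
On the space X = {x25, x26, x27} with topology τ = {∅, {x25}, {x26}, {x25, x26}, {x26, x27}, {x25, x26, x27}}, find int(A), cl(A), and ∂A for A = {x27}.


int(A) = ∅, cl(A) = {x27}, ∂A = {x27}.

Closed sets in (X, τ) are complements of opens:
  closed(X, τ) = {∅, {x25}, {x27}, {x25, x27}, {x26, x27}, {x25, x26, x27}}.
int(A) = ⋃ {U ∈ τ : U ⊆ A}. Opens contained in A: ∅.
Taking the union of these: int(A) = ∅.
cl(A) = ⋂ {C closed : A ⊆ C}. Closed sets containing A: {x27}, {x25, x27}, {x26, x27}, {x25, x26, x27}.
Intersecting these: cl(A) = {x27}.
∂A = cl(A) ∖ int(A) = {x27} ∖ ∅ = {x27}.


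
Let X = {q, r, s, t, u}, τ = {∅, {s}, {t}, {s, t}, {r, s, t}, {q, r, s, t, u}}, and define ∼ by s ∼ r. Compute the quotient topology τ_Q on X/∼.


X/∼ = {[q], [r=s], [t], [u]}; |τ_Q| = 4.

Equivalence classes: [q], [r=s], [t], [u].
Quotient map π: X → X/∼ sends q ↦ [q], r ↦ [r=s], s ↦ [r=s], t ↦ [t], u ↦ [u].
For each subset V ⊆ X/∼, compute π^{-1}(V) ⊆ X and check whether π^{-1}(V) ∈ τ. V is open in τ_Q iff π^{-1}(V) ∈ τ.
  V = {}: π^{-1}(V) = ∅ ∈ τ ✓.
  V = {[q]}: π^{-1}(V) = {q} ∉ τ ✗.
  V = {[r=s]}: π^{-1}(V) = {r, s} ∉ τ ✗.
  V = {[q], [r=s]}: π^{-1}(V) = {q, r, s} ∉ τ ✗.
  V = {[t]}: π^{-1}(V) = {t} ∈ τ ✓.
  V = {[q], [t]}: π^{-1}(V) = {q, t} ∉ τ ✗.
  V = {[r=s], [t]}: π^{-1}(V) = {r, s, t} ∈ τ ✓.
  V = {[q], [r=s], [t]}: π^{-1}(V) = {q, r, s, t} ∉ τ ✗.
  V = {[u]}: π^{-1}(V) = {u} ∉ τ ✗.
  V = {[q], [u]}: π^{-1}(V) = {q, u} ∉ τ ✗.
  V = {[r=s], [u]}: π^{-1}(V) = {r, s, u} ∉ τ ✗.
  V = {[q], [r=s], [u]}: π^{-1}(V) = {q, r, s, u} ∉ τ ✗.
  V = {[t], [u]}: π^{-1}(V) = {t, u} ∉ τ ✗.
  V = {[q], [t], [u]}: π^{-1}(V) = {q, t, u} ∉ τ ✗.
  V = {[r=s], [t], [u]}: π^{-1}(V) = {r, s, t, u} ∉ τ ✗.
  V = {[q], [r=s], [t], [u]}: π^{-1}(V) = {q, r, s, t, u} ∈ τ ✓.
Open sets in the quotient: τ_Q = {{}, {[t]}, {[r=s], [t]}, {[q], [r=s], [t], [u]}} (4 elements).


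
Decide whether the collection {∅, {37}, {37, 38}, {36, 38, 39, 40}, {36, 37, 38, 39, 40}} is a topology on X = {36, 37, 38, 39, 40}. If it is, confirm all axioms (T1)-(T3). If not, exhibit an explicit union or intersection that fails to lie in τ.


τ is NOT a topology on X.

Axiom (T1): ∅ ∈ τ? Yes; X ∈ τ? Yes.
Axiom (T2/T3): check pairwise unions and intersections of members of τ.
Counterexample for (T3): {37, 38} ∩ {36, 38, 39, 40} = {38} ∉ τ. Therefore τ is NOT a topology.
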